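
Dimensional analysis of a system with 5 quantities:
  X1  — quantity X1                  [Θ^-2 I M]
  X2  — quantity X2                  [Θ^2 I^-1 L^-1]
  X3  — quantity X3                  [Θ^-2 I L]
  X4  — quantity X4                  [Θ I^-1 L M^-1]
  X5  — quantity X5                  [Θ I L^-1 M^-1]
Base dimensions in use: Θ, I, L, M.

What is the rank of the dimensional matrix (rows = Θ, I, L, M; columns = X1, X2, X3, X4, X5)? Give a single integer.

3

Dimensional matrix (Θ×I×L×M by X1×X2×X3×X4×X5):
  Θ: [-2  2 -2  1  1]
  I: [ 1 -1  1 -1  1]
  L: [ 0 -1  1  1 -1]
  M: [ 1  0  0 -1 -1]
Echelon form has 3 nonzero rows (pivots: X1,X2,X4)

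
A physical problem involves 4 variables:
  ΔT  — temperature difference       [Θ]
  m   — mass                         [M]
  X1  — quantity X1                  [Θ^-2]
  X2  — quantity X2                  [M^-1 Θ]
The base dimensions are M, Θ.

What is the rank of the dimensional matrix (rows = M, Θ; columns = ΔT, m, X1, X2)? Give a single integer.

Write exponents as rows M,Θ / cols ΔT,m,X1,X2:
  M: [ 0  1  0 -1]
  Θ: [ 1  0 -2  1]
Row reduction gives pivot columns ΔT,m; rank = 2

2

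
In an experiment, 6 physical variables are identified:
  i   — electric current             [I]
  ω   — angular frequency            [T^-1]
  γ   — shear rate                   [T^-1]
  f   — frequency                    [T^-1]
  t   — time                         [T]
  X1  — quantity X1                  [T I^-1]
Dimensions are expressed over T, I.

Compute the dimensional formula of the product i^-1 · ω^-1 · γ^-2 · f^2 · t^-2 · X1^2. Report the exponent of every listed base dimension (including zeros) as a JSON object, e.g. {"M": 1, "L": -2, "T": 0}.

{"T": 1, "I": -3}

Write exponents as rows T,I / cols i,ω,γ,f,t,X1:
  T: [ 0 -1 -1 -1  1  1]
  I: [ 1  0  0  0  0 -1]
  [T]: (-1)·0+(-1)·-1+(-2)·-1+(2)·-1+(-2)·1+(2)·1 = 1
  [I]: (-1)·1+(-1)·0+(-2)·0+(2)·0+(-2)·0+(2)·-1 = -3
⇒ T I^-3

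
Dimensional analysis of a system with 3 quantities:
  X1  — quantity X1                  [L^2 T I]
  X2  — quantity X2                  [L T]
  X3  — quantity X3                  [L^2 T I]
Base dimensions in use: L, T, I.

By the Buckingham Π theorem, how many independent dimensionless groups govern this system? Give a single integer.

1

Dimensional matrix (L×T×I by X1×X2×X3):
  L: [ 2  1  2]
  T: [ 1  1  1]
  I: [ 1  0  1]
RREF → pivots at {X1,X2} ⇒ r = 2
n=3, r=2 ⇒ 1 dimensionless group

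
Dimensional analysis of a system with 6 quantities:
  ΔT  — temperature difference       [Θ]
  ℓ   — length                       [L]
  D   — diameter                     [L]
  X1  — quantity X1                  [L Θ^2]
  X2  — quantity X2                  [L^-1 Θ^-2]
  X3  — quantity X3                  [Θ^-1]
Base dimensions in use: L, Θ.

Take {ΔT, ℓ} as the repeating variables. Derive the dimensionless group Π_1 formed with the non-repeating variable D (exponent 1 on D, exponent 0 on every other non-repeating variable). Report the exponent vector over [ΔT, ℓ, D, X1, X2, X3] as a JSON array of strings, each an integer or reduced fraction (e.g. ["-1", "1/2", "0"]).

["0", "-1", "1", "0", "0", "0"]

Write exponents as rows L,Θ / cols ΔT,ℓ,D,X1,X2,X3:
  L: [ 0  1  1  1 -1  0]
  Θ: [ 1  0  0  2 -2 -1]
Row reduction gives pivot columns ΔT,ℓ; rank = 2
Pivot set = {ΔT,ℓ}, free = {D,X1,X2,X3}
RREF:
  r0: [   1    0    0    2   -2   -1]
  r1: [   0    1    1    1   -1    0]
Fix exponent of D at 1, X1 at 0, X2 at 0, X3 at 0; solve each RREF row for its pivot's exponent:
  r0: exp(ΔT) + (0)·1 = 0 ⇒ exp(ΔT) = 0
  r1: exp(ℓ) + (1)·1 = 0 ⇒ exp(ℓ) = -1
Π_1 = ℓ^-1 · D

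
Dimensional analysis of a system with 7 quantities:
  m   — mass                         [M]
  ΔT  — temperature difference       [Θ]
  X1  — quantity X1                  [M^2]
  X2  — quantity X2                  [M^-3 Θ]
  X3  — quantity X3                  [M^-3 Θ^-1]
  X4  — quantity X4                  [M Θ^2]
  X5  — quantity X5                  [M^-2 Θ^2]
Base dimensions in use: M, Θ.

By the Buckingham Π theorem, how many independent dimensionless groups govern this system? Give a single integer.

Write exponents as rows M,Θ / cols m,ΔT,X1,X2,X3,X4,X5:
  M: [ 1  0  2 -3 -3  1 -2]
  Θ: [ 0  1  0  1 -1  2  2]
Row reduction gives pivot columns m,ΔT; rank = 2
7 vars − rank 2 = 5 Π groups

5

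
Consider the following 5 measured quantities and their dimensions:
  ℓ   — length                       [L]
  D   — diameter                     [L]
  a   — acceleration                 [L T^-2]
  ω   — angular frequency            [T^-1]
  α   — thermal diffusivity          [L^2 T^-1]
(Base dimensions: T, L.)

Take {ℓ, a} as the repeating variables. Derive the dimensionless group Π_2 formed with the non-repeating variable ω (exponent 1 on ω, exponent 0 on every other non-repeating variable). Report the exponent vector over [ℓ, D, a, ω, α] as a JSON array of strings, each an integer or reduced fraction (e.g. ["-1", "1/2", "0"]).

Dimensional matrix (T×L by ℓ×D×a×ω×α):
  T: [ 0  0 -2 -1 -1]
  L: [ 1  1  1  0  2]
Row reduction gives pivot columns ℓ,a; rank = 2
Repeat: ℓ,a; free: D,ω,α
RREF:
  r0: [   1    1    0 -1/2  3/2]
  r1: [   0    0    1  1/2  1/2]
Fix exponent of ω at 1, D at 0, α at 0; solve each RREF row for its pivot's exponent:
  r0: exp(ℓ) + (-1/2)·1 = 0 ⇒ exp(ℓ) = 1/2
  r1: exp(a) + (1/2)·1 = 0 ⇒ exp(a) = -1/2
Π_2 = ℓ^(1/2) · a^(-1/2) · ω

["1/2", "0", "-1/2", "1", "0"]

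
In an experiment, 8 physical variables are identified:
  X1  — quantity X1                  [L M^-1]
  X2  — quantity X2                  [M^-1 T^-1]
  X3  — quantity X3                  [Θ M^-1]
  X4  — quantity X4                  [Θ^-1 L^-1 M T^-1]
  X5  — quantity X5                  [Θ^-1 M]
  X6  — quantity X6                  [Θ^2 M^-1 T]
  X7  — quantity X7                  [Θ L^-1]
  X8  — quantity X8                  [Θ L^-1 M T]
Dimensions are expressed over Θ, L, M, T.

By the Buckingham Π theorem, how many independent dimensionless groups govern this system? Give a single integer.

Dimensional matrix (Θ×L×M×T by X1×X2×X3×X4×X5×X6×X7×X8):
  Θ: [ 0  0  1 -1 -1  2  1  1]
  L: [ 1  0  0 -1  0  0 -1 -1]
  M: [-1 -1 -1  1  1 -1  0  1]
  T: [ 0 -1  0 -1  0  1  0  1]
Row reduction gives pivot columns X1,X2,X3; rank = 3
8 vars − rank 3 = 5 Π groups

5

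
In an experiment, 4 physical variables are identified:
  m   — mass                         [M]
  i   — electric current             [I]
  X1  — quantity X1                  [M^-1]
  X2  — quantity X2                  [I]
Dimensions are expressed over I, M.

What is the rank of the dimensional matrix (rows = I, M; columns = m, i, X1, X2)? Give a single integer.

Exponent matrix [I,M] × [m,i,X1,X2]:
  I: [ 0  1  0  1]
  M: [ 1  0 -1  0]
RREF → pivots at {m,i} ⇒ r = 2

2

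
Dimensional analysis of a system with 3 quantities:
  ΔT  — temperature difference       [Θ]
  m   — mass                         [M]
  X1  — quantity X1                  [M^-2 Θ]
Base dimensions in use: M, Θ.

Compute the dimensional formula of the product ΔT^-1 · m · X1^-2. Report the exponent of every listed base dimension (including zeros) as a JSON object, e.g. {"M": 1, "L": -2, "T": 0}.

{"M": 5, "Θ": -3}

Write exponents as rows M,Θ / cols ΔT,m,X1:
  M: [ 0  1 -2]
  Θ: [ 1  0  1]
  [M]: (-1)·0+(1)·1+(-2)·-2 = 5
  [Θ]: (-1)·1+(1)·0+(-2)·1 = -3
⇒ M^5 Θ^-3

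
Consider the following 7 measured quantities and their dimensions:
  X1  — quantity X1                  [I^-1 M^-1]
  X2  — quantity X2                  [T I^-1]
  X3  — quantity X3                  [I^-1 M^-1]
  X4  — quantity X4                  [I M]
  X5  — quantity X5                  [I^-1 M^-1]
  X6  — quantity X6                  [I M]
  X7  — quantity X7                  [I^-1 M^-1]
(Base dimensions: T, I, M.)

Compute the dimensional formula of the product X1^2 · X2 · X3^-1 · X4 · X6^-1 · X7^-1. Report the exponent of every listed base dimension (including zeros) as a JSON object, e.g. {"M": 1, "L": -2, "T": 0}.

{"T": 1, "I": -1, "M": 0}

Exponent matrix [T,I,M] × [X1,X2,X3,X4,X5,X6,X7]:
  T: [ 0  1  0  0  0  0  0]
  I: [-1 -1 -1  1 -1  1 -1]
  M: [-1  0 -1  1 -1  1 -1]
  [T]: (2)·0+(1)·1+(-1)·0+(1)·0+(-1)·0+(-1)·0 = 1
  [I]: (2)·-1+(1)·-1+(-1)·-1+(1)·1+(-1)·1+(-1)·-1 = -1
  [M]: (2)·-1+(1)·0+(-1)·-1+(1)·1+(-1)·1+(-1)·-1 = 0
⇒ T I^-1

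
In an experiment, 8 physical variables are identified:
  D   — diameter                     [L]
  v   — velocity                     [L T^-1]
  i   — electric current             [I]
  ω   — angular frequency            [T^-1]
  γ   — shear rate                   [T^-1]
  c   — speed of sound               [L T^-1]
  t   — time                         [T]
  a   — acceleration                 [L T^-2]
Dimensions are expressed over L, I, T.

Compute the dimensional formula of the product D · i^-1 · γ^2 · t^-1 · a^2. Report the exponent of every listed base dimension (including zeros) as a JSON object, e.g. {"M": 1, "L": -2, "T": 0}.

{"L": 3, "I": -1, "T": -7}

Write exponents as rows L,I,T / cols D,v,i,ω,γ,c,t,a:
  L: [ 1  1  0  0  0  1  0  1]
  I: [ 0  0  1  0  0  0  0  0]
  T: [ 0 -1  0 -1 -1 -1  1 -2]
  [L]: (1)·1+(-1)·0+(2)·0+(-1)·0+(2)·1 = 3
  [I]: (1)·0+(-1)·1+(2)·0+(-1)·0+(2)·0 = -1
  [T]: (1)·0+(-1)·0+(2)·-1+(-1)·1+(2)·-2 = -7
⇒ L^3 I^-1 T^-7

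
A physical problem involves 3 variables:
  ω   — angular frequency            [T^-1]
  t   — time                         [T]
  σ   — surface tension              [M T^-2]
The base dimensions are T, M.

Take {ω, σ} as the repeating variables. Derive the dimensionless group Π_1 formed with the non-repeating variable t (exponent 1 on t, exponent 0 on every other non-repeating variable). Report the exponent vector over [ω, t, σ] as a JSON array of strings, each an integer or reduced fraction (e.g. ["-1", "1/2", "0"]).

["1", "1", "0"]

Write exponents as rows T,M / cols ω,t,σ:
  T: [-1  1 -2]
  M: [ 0  0  1]
Row reduction gives pivot columns ω,σ; rank = 2
Pivot set = {ω,σ}, free = {t}
RREF:
  r0: [   1   -1    0]
  r1: [   0    0    1]
Fix exponent of t at 1; solve each RREF row for its pivot's exponent:
  r0: exp(ω) + (-1)·1 = 0 ⇒ exp(ω) = 1
  r1: exp(σ) + (0)·1 = 0 ⇒ exp(σ) = 0
Π_1 = ω · t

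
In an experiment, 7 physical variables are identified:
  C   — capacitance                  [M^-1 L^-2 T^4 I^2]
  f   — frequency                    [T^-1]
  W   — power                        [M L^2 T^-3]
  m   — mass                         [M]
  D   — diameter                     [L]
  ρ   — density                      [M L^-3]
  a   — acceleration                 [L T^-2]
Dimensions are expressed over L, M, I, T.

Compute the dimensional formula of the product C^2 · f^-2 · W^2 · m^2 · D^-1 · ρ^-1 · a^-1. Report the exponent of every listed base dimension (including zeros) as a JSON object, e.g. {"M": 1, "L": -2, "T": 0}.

{"L": 1, "M": 1, "I": 4, "T": 6}

Exponent matrix [L,M,I,T] × [C,f,W,m,D,ρ,a]:
  L: [-2  0  2  0  1 -3  1]
  M: [-1  0  1  1  0  1  0]
  I: [ 2  0  0  0  0  0  0]
  T: [ 4 -1 -3  0  0  0 -2]
  [L]: (2)·-2+(-2)·0+(2)·2+(2)·0+(-1)·1+(-1)·-3+(-1)·1 = 1
  [M]: (2)·-1+(-2)·0+(2)·1+(2)·1+(-1)·0+(-1)·1+(-1)·0 = 1
  [I]: (2)·2+(-2)·0+(2)·0+(2)·0+(-1)·0+(-1)·0+(-1)·0 = 4
  [T]: (2)·4+(-2)·-1+(2)·-3+(2)·0+(-1)·0+(-1)·0+(-1)·-2 = 6
⇒ L M I^4 T^6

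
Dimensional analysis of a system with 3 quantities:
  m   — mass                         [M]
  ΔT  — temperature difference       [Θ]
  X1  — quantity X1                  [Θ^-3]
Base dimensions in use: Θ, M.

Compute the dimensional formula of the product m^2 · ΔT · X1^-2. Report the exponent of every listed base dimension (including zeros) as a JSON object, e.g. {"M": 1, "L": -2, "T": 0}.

{"Θ": 7, "M": 2}

Dimensional matrix (Θ×M by m×ΔT×X1):
  Θ: [ 0  1 -3]
  M: [ 1  0  0]
  [Θ]: (2)·0+(1)·1+(-2)·-3 = 7
  [M]: (2)·1+(1)·0+(-2)·0 = 2
⇒ Θ^7 M^2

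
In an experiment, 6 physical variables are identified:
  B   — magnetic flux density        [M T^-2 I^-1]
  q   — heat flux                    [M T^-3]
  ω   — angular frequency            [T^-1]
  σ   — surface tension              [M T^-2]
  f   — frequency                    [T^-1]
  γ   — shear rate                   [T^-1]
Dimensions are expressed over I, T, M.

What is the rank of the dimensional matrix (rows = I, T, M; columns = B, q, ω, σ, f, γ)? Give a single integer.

3

Dimensional matrix (I×T×M by B×q×ω×σ×f×γ):
  I: [-1  0  0  0  0  0]
  T: [-2 -3 -1 -2 -1 -1]
  M: [ 1  1  0  1  0  0]
Echelon form has 3 nonzero rows (pivots: B,q,ω)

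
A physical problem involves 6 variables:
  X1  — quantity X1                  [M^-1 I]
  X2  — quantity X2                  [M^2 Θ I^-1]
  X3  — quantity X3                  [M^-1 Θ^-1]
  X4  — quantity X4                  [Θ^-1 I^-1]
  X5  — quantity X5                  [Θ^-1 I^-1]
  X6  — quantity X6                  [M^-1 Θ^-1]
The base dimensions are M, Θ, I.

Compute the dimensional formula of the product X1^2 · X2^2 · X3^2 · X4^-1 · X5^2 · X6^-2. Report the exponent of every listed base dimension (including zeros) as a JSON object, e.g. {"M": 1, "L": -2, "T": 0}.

{"M": 2, "Θ": 1, "I": -1}

Dimensional matrix (M×Θ×I by X1×X2×X3×X4×X5×X6):
  M: [-1  2 -1  0  0 -1]
  Θ: [ 0  1 -1 -1 -1 -1]
  I: [ 1 -1  0 -1 -1  0]
  [M]: (2)·-1+(2)·2+(2)·-1+(-1)·0+(2)·0+(-2)·-1 = 2
  [Θ]: (2)·0+(2)·1+(2)·-1+(-1)·-1+(2)·-1+(-2)·-1 = 1
  [I]: (2)·1+(2)·-1+(2)·0+(-1)·-1+(2)·-1+(-2)·0 = -1
⇒ M^2 Θ I^-1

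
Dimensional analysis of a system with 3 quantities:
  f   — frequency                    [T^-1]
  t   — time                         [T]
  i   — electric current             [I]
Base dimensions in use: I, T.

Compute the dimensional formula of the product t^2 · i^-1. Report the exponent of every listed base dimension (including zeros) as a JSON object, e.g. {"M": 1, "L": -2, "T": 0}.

{"I": -1, "T": 2}

Write exponents as rows I,T / cols f,t,i:
  I: [ 0  0  1]
  T: [-1  1  0]
  [I]: (2)·0+(-1)·1 = -1
  [T]: (2)·1+(-1)·0 = 2
⇒ I^-1 T^2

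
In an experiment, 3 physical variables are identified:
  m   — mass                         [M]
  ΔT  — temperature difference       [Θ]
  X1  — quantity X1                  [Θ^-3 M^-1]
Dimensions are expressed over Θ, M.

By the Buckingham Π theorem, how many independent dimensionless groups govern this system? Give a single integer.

Write exponents as rows Θ,M / cols m,ΔT,X1:
  Θ: [ 0  1 -3]
  M: [ 1  0 -1]
RREF → pivots at {m,ΔT} ⇒ r = 2
Π count = n − r = 3 − 2 = 1

1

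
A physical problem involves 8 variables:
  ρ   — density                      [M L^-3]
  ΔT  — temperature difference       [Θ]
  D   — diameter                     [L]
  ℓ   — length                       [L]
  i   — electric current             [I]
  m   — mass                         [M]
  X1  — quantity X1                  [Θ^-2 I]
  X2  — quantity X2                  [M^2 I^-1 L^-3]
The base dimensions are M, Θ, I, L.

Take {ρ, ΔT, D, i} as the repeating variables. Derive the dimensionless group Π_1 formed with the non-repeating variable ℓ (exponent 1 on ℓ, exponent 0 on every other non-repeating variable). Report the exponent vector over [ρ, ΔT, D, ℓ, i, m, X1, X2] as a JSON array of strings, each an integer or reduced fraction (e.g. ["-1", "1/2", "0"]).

["0", "0", "-1", "1", "0", "0", "0", "0"]

Dimensional matrix (M×Θ×I×L by ρ×ΔT×D×ℓ×i×m×X1×X2):
  M: [ 1  0  0  0  0  1  0  2]
  Θ: [ 0  1  0  0  0  0 -2  0]
  I: [ 0  0  0  0  1  0  1 -1]
  L: [-3  0  1  1  0  0  0 -3]
Row reduction gives pivot columns ρ,ΔT,D,i; rank = 4
Pivot set = {ρ,ΔT,D,i}, free = {ℓ,m,X1,X2}
RREF:
  r0: [   1    0    0    0    0    1    0    2]
  r1: [   0    1    0    0    0    0   -2    0]
  r2: [   0    0    1    1    0    3    0    3]
  r3: [   0    0    0    0    1    0    1   -1]
Fix exponent of ℓ at 1, m at 0, X1 at 0, X2 at 0; solve each RREF row for its pivot's exponent:
  r0: exp(ρ) + (0)·1 = 0 ⇒ exp(ρ) = 0
  r1: exp(ΔT) + (0)·1 = 0 ⇒ exp(ΔT) = 0
  r2: exp(D) + (1)·1 = 0 ⇒ exp(D) = -1
  r3: exp(i) + (0)·1 = 0 ⇒ exp(i) = 0
Π_1 = D^-1 · ℓ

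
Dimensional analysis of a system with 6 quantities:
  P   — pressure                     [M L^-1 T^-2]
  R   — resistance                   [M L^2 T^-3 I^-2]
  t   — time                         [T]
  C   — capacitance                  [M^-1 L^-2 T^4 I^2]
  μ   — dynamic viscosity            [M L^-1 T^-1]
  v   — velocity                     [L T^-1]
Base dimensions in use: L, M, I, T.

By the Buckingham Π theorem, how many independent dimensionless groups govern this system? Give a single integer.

Exponent matrix [L,M,I,T] × [P,R,t,C,μ,v]:
  L: [-1  2  0 -2 -1  1]
  M: [ 1  1  0 -1  1  0]
  I: [ 0 -2  0  2  0  0]
  T: [-2 -3  1  4 -1 -1]
Echelon form has 4 nonzero rows (pivots: P,R,t,v)
6 vars − rank 4 = 2 Π groups

2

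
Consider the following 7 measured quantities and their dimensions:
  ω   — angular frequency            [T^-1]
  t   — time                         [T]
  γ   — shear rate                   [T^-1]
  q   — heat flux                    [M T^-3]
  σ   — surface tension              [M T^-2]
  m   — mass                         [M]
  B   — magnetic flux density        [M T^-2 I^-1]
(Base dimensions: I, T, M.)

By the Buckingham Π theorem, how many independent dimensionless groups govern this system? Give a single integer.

Write exponents as rows I,T,M / cols ω,t,γ,q,σ,m,B:
  I: [ 0  0  0  0  0  0 -1]
  T: [-1  1 -1 -3 -2  0 -2]
  M: [ 0  0  0  1  1  1  1]
Row reduction gives pivot columns ω,q,B; rank = 3
7 vars − rank 3 = 4 Π groups

4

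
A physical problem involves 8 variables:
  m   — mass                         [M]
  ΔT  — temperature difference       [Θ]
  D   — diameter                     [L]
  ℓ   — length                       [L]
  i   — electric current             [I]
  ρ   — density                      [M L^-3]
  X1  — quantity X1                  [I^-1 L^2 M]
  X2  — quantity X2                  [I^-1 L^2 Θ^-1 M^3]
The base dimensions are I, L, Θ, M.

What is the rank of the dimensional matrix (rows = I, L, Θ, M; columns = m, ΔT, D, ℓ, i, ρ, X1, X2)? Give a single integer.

Exponent matrix [I,L,Θ,M] × [m,ΔT,D,ℓ,i,ρ,X1,X2]:
  I: [ 0  0  0  0  1  0 -1 -1]
  L: [ 0  0  1  1  0 -3  2  2]
  Θ: [ 0  1  0  0  0  0  0 -1]
  M: [ 1  0  0  0  0  1  1  3]
Row reduction gives pivot columns m,ΔT,D,i; rank = 4

4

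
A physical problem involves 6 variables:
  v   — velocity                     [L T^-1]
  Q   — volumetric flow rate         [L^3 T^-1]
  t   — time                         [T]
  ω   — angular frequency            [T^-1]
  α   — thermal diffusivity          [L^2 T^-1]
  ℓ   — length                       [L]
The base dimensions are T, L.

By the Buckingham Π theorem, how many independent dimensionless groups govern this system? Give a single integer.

4

Exponent matrix [T,L] × [v,Q,t,ω,α,ℓ]:
  T: [-1 -1  1 -1 -1  0]
  L: [ 1  3  0  0  2  1]
Row reduction gives pivot columns v,Q; rank = 2
n=6, r=2 ⇒ 4 dimensionless groups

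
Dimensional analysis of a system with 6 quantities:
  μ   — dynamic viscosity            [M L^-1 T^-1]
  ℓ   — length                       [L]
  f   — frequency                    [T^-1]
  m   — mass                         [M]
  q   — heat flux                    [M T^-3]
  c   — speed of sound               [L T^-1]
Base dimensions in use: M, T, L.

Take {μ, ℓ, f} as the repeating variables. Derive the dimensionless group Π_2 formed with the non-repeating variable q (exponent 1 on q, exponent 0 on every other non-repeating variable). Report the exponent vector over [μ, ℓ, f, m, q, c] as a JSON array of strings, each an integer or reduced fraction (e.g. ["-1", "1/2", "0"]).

Exponent matrix [M,T,L] × [μ,ℓ,f,m,q,c]:
  M: [ 1  0  0  1  1  0]
  T: [-1  0 -1  0 -3 -1]
  L: [-1  1  0  0  0  1]
Row reduction gives pivot columns μ,ℓ,f; rank = 3
Pivot set = {μ,ℓ,f}, free = {m,q,c}
RREF:
  r0: [   1    0    0    1    1    0]
  r1: [   0    1    0    1    1    1]
  r2: [   0    0    1   -1    2    1]
Fix exponent of q at 1, m at 0, c at 0; solve each RREF row for its pivot's exponent:
  r0: exp(μ) + (1)·1 = 0 ⇒ exp(μ) = -1
  r1: exp(ℓ) + (1)·1 = 0 ⇒ exp(ℓ) = -1
  r2: exp(f) + (2)·1 = 0 ⇒ exp(f) = -2
Π_2 = μ^-1 · ℓ^-1 · f^-2 · q

["-1", "-1", "-2", "0", "1", "0"]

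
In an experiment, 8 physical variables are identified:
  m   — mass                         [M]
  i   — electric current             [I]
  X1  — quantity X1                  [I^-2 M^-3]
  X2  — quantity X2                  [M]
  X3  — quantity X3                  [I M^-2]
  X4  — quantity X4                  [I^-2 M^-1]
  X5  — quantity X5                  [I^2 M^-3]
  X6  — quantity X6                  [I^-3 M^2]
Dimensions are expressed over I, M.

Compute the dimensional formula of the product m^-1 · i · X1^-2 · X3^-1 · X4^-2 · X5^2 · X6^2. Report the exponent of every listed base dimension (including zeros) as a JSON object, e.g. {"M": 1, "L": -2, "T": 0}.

{"I": 6, "M": 7}

Write exponents as rows I,M / cols m,i,X1,X2,X3,X4,X5,X6:
  I: [ 0  1 -2  0  1 -2  2 -3]
  M: [ 1  0 -3  1 -2 -1 -3  2]
  [I]: (-1)·0+(1)·1+(-2)·-2+(-1)·1+(-2)·-2+(2)·2+(2)·-3 = 6
  [M]: (-1)·1+(1)·0+(-2)·-3+(-1)·-2+(-2)·-1+(2)·-3+(2)·2 = 7
⇒ I^6 M^7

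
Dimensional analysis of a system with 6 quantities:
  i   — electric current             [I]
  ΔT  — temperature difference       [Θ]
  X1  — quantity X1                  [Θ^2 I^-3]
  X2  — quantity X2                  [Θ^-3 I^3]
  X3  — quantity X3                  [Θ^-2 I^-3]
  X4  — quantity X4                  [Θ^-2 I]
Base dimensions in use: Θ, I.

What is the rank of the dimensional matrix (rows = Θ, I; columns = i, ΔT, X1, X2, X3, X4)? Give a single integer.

2

Exponent matrix [Θ,I] × [i,ΔT,X1,X2,X3,X4]:
  Θ: [ 0  1  2 -3 -2 -2]
  I: [ 1  0 -3  3 -3  1]
Echelon form has 2 nonzero rows (pivots: i,ΔT)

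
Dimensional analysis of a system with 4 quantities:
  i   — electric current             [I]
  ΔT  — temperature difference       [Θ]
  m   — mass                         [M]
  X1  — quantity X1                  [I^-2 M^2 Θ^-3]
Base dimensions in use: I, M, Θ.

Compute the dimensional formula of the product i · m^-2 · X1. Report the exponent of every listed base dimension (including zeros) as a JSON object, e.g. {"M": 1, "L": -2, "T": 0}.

Exponent matrix [I,M,Θ] × [i,ΔT,m,X1]:
  I: [ 1  0  0 -2]
  M: [ 0  0  1  2]
  Θ: [ 0  1  0 -3]
  [I]: (1)·1+(-2)·0+(1)·-2 = -1
  [M]: (1)·0+(-2)·1+(1)·2 = 0
  [Θ]: (1)·0+(-2)·0+(1)·-3 = -3
⇒ I^-1 Θ^-3

{"I": -1, "M": 0, "Θ": -3}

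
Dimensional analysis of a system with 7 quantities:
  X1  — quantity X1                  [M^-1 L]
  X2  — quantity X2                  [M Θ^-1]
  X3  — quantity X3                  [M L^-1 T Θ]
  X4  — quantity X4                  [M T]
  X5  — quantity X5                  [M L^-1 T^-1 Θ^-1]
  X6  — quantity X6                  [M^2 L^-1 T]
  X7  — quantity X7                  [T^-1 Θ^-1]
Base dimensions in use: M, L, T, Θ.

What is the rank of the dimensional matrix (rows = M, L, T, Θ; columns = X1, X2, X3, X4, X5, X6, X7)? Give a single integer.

3

Exponent matrix [M,L,T,Θ] × [X1,X2,X3,X4,X5,X6,X7]:
  M: [-1  1  1  1  1  2  0]
  L: [ 1  0 -1  0 -1 -1  0]
  T: [ 0  0  1  1 -1  1 -1]
  Θ: [ 0 -1  1  0 -1  0 -1]
Row reduction gives pivot columns X1,X2,X3; rank = 3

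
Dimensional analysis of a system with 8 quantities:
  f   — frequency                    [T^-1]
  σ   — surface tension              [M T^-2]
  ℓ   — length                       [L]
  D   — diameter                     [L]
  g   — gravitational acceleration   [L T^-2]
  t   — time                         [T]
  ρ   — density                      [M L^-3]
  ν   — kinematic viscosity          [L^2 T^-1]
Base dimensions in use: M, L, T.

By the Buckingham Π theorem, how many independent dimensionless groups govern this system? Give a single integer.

5

Exponent matrix [M,L,T] × [f,σ,ℓ,D,g,t,ρ,ν]:
  M: [ 0  1  0  0  0  0  1  0]
  L: [ 0  0  1  1  1  0 -3  2]
  T: [-1 -2  0  0 -2  1  0 -1]
RREF → pivots at {f,σ,ℓ} ⇒ r = 3
Π count = n − r = 8 − 3 = 5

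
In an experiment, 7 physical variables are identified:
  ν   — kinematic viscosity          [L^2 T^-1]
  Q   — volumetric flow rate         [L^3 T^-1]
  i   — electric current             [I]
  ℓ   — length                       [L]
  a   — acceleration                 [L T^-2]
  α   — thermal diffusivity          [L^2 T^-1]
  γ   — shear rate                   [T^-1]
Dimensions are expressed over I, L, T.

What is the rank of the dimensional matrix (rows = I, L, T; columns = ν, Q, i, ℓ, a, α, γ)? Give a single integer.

Write exponents as rows I,L,T / cols ν,Q,i,ℓ,a,α,γ:
  I: [ 0  0  1  0  0  0  0]
  L: [ 2  3  0  1  1  2  0]
  T: [-1 -1  0  0 -2 -1 -1]
RREF → pivots at {ν,Q,i} ⇒ r = 3

3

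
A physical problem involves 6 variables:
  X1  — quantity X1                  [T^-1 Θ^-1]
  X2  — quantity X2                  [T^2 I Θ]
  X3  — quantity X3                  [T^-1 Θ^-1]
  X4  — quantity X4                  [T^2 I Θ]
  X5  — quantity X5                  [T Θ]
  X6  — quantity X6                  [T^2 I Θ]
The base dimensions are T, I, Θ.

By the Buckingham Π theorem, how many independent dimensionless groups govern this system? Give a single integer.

Exponent matrix [T,I,Θ] × [X1,X2,X3,X4,X5,X6]:
  T: [-1  2 -1  2  1  2]
  I: [ 0  1  0  1  0  1]
  Θ: [-1  1 -1  1  1  1]
Row reduction gives pivot columns X1,X2; rank = 2
Π count = n − r = 6 − 2 = 4

4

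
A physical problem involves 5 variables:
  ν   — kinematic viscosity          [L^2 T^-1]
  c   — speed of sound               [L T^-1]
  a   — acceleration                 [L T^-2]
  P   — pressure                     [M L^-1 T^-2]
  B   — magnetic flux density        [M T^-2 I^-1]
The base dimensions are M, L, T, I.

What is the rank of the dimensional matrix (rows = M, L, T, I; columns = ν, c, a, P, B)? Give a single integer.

Exponent matrix [M,L,T,I] × [ν,c,a,P,B]:
  M: [ 0  0  0  1  1]
  L: [ 2  1  1 -1  0]
  T: [-1 -1 -2 -2 -2]
  I: [ 0  0  0  0 -1]
Echelon form has 4 nonzero rows (pivots: ν,c,P,B)

4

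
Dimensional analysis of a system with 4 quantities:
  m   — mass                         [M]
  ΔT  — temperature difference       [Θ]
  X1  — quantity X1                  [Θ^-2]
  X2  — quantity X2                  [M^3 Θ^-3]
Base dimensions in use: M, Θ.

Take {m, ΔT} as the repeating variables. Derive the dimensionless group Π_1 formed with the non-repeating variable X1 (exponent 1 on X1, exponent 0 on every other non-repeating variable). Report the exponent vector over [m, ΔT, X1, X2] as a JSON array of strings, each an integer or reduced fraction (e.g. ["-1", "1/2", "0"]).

["0", "2", "1", "0"]

Write exponents as rows M,Θ / cols m,ΔT,X1,X2:
  M: [ 1  0  0  3]
  Θ: [ 0  1 -2 -3]
RREF → pivots at {m,ΔT} ⇒ r = 2
Repeat: m,ΔT; free: X1,X2
RREF:
  r0: [   1    0    0    3]
  r1: [   0    1   -2   -3]
Fix exponent of X1 at 1, X2 at 0; solve each RREF row for its pivot's exponent:
  r0: exp(m) + (0)·1 = 0 ⇒ exp(m) = 0
  r1: exp(ΔT) + (-2)·1 = 0 ⇒ exp(ΔT) = 2
Π_1 = ΔT^2 · X1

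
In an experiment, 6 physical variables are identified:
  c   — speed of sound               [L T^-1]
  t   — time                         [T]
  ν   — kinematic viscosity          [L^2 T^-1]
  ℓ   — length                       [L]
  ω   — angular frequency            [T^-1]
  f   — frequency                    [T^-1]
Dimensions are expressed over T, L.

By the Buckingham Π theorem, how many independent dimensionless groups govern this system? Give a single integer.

4

Exponent matrix [T,L] × [c,t,ν,ℓ,ω,f]:
  T: [-1  1 -1  0 -1 -1]
  L: [ 1  0  2  1  0  0]
RREF → pivots at {c,t} ⇒ r = 2
6 vars − rank 2 = 4 Π groups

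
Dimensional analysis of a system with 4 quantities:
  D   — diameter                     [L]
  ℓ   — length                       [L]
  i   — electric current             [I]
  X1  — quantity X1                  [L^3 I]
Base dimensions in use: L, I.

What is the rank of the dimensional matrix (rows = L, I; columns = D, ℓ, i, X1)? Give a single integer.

Dimensional matrix (L×I by D×ℓ×i×X1):
  L: [ 1  1  0  3]
  I: [ 0  0  1  1]
Echelon form has 2 nonzero rows (pivots: D,i)

2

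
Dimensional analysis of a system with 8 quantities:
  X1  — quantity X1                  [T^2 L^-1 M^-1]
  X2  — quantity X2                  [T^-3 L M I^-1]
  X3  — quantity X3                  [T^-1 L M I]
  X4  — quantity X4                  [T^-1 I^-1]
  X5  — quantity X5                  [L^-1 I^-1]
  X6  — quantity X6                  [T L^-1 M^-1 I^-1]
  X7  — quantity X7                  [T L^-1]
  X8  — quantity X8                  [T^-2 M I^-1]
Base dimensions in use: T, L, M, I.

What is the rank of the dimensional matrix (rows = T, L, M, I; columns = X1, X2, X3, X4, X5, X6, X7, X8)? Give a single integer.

3

Dimensional matrix (T×L×M×I by X1×X2×X3×X4×X5×X6×X7×X8):
  T: [ 2 -3 -1 -1  0  1  1 -2]
  L: [-1  1  1  0 -1 -1 -1  0]
  M: [-1  1  1  0  0 -1  0  1]
  I: [ 0 -1  1 -1 -1 -1  0 -1]
Echelon form has 3 nonzero rows (pivots: X1,X2,X5)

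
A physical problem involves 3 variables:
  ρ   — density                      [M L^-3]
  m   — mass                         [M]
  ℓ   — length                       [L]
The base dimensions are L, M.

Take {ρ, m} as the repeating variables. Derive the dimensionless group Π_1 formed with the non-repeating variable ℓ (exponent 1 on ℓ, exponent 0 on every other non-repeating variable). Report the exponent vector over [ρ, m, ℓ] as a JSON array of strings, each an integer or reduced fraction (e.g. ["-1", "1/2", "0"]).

["1/3", "-1/3", "1"]

Exponent matrix [L,M] × [ρ,m,ℓ]:
  L: [-3  0  1]
  M: [ 1  1  0]
Echelon form has 2 nonzero rows (pivots: ρ,m)
Pivot set = {ρ,m}, free = {ℓ}
RREF:
  r0: [   1    0 -1/3]
  r1: [   0    1  1/3]
Fix exponent of ℓ at 1; solve each RREF row for its pivot's exponent:
  r0: exp(ρ) + (-1/3)·1 = 0 ⇒ exp(ρ) = 1/3
  r1: exp(m) + (1/3)·1 = 0 ⇒ exp(m) = -1/3
Π_1 = ρ^(1/3) · m^(-1/3) · ℓ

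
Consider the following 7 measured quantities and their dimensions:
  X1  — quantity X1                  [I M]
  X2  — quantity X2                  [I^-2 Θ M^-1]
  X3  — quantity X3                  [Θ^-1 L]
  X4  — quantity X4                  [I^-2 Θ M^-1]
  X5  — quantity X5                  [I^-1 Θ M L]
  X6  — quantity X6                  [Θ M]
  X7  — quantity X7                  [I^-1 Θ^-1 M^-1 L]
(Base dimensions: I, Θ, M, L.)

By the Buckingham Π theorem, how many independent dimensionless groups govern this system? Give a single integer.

Dimensional matrix (I×Θ×M×L by X1×X2×X3×X4×X5×X6×X7):
  I: [ 1 -2  0 -2 -1  0 -1]
  Θ: [ 0  1 -1  1  1  1 -1]
  M: [ 1 -1  0 -1  1  1 -1]
  L: [ 0  0  1  0  1  0  1]
Row reduction gives pivot columns X1,X2,X3; rank = 3
n=7, r=3 ⇒ 4 dimensionless groups

4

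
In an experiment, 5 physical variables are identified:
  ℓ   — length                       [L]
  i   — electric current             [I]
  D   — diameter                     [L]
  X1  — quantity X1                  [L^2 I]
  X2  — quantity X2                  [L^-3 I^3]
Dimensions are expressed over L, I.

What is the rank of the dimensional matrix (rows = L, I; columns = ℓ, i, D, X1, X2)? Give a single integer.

2

Exponent matrix [L,I] × [ℓ,i,D,X1,X2]:
  L: [ 1  0  1  2 -3]
  I: [ 0  1  0  1  3]
Row reduction gives pivot columns ℓ,i; rank = 2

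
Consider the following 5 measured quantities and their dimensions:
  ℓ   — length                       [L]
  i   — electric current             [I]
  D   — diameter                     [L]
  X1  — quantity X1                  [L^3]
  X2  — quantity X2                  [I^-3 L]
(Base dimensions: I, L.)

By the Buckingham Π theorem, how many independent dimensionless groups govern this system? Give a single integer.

Dimensional matrix (I×L by ℓ×i×D×X1×X2):
  I: [ 0  1  0  0 -3]
  L: [ 1  0  1  3  1]
RREF → pivots at {ℓ,i} ⇒ r = 2
n=5, r=2 ⇒ 3 dimensionless groups

3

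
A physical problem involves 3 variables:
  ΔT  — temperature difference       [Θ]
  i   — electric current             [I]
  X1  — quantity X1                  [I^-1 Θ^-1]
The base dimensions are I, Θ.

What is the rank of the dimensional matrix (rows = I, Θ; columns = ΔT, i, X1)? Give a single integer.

2

Exponent matrix [I,Θ] × [ΔT,i,X1]:
  I: [ 0  1 -1]
  Θ: [ 1  0 -1]
Row reduction gives pivot columns ΔT,i; rank = 2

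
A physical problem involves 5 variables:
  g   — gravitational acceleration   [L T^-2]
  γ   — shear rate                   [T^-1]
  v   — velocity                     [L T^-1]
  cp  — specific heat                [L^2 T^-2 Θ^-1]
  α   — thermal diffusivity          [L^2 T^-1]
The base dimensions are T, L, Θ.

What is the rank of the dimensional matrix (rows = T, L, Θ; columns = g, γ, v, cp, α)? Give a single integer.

3

Dimensional matrix (T×L×Θ by g×γ×v×cp×α):
  T: [-2 -1 -1 -2 -1]
  L: [ 1  0  1  2  2]
  Θ: [ 0  0  0 -1  0]
Row reduction gives pivot columns g,γ,cp; rank = 3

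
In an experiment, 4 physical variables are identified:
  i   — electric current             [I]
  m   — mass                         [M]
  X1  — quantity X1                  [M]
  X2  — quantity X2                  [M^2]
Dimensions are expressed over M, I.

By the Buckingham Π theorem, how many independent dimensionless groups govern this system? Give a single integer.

2

Dimensional matrix (M×I by i×m×X1×X2):
  M: [ 0  1  1  2]
  I: [ 1  0  0  0]
Row reduction gives pivot columns i,m; rank = 2
Π count = n − r = 4 − 2 = 2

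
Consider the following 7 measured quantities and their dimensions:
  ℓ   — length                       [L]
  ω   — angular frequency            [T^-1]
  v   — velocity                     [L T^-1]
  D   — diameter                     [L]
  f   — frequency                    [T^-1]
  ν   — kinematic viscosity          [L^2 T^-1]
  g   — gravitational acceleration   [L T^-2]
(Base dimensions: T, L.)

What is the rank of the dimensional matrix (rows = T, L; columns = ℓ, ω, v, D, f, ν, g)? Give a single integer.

Write exponents as rows T,L / cols ℓ,ω,v,D,f,ν,g:
  T: [ 0 -1 -1  0 -1 -1 -2]
  L: [ 1  0  1  1  0  2  1]
RREF → pivots at {ℓ,ω} ⇒ r = 2

2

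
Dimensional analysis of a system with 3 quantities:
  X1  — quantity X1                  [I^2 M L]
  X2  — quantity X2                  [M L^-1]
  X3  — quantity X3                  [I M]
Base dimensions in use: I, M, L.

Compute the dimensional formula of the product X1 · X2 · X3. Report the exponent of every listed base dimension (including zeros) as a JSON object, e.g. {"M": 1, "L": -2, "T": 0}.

{"I": 3, "M": 3, "L": 0}

Write exponents as rows I,M,L / cols X1,X2,X3:
  I: [ 2  0  1]
  M: [ 1  1  1]
  L: [ 1 -1  0]
  [I]: (1)·2+(1)·0+(1)·1 = 3
  [M]: (1)·1+(1)·1+(1)·1 = 3
  [L]: (1)·1+(1)·-1+(1)·0 = 0
⇒ I^3 M^3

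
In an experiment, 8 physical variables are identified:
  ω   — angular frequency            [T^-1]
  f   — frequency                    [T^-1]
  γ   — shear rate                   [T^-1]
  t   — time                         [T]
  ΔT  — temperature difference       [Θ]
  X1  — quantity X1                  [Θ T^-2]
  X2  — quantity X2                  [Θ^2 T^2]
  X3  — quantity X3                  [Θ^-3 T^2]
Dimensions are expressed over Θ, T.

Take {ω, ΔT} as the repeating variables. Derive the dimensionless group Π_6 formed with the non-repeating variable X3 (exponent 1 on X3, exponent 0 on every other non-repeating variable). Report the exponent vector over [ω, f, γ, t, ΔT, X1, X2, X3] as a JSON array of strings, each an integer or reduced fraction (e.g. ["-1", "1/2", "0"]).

Write exponents as rows Θ,T / cols ω,f,γ,t,ΔT,X1,X2,X3:
  Θ: [ 0  0  0  0  1  1  2 -3]
  T: [-1 -1 -1  1  0 -2  2  2]
Row reduction gives pivot columns ω,ΔT; rank = 2
Pivot set = {ω,ΔT}, free = {f,γ,t,X1,X2,X3}
RREF:
  r0: [   1    1    1   -1    0    2   -2   -2]
  r1: [   0    0    0    0    1    1    2   -3]
Fix exponent of X3 at 1, f at 0, γ at 0, t at 0, X1 at 0, X2 at 0; solve each RREF row for its pivot's exponent:
  r0: exp(ω) + (-2)·1 = 0 ⇒ exp(ω) = 2
  r1: exp(ΔT) + (-3)·1 = 0 ⇒ exp(ΔT) = 3
Π_6 = ω^2 · ΔT^3 · X3

["2", "0", "0", "0", "3", "0", "0", "1"]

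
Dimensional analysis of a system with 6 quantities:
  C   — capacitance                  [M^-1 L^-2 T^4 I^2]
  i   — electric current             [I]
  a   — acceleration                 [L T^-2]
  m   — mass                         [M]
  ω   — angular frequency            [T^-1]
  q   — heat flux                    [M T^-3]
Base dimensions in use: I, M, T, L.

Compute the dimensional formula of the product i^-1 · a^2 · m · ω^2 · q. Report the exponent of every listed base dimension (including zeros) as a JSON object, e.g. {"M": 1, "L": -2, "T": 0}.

Exponent matrix [I,M,T,L] × [C,i,a,m,ω,q]:
  I: [ 2  1  0  0  0  0]
  M: [-1  0  0  1  0  1]
  T: [ 4  0 -2  0 -1 -3]
  L: [-2  0  1  0  0  0]
  [I]: (-1)·1+(2)·0+(1)·0+(2)·0+(1)·0 = -1
  [M]: (-1)·0+(2)·0+(1)·1+(2)·0+(1)·1 = 2
  [T]: (-1)·0+(2)·-2+(1)·0+(2)·-1+(1)·-3 = -9
  [L]: (-1)·0+(2)·1+(1)·0+(2)·0+(1)·0 = 2
⇒ I^-1 M^2 T^-9 L^2

{"I": -1, "M": 2, "T": -9, "L": 2}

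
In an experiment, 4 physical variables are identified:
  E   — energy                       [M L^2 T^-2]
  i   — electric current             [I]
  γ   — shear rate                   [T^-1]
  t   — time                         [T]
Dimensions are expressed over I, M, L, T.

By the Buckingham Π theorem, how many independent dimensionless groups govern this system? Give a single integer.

1

Write exponents as rows I,M,L,T / cols E,i,γ,t:
  I: [ 0  1  0  0]
  M: [ 1  0  0  0]
  L: [ 2  0  0  0]
  T: [-2  0 -1  1]
Row reduction gives pivot columns E,i,γ; rank = 3
4 vars − rank 3 = 1 Π group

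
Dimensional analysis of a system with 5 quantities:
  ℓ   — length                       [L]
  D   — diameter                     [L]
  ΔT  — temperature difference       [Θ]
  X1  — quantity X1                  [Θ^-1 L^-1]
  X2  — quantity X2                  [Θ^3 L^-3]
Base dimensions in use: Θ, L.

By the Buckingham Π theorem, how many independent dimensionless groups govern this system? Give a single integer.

Exponent matrix [Θ,L] × [ℓ,D,ΔT,X1,X2]:
  Θ: [ 0  0  1 -1  3]
  L: [ 1  1  0 -1 -3]
Echelon form has 2 nonzero rows (pivots: ℓ,ΔT)
Π count = n − r = 5 − 2 = 3

3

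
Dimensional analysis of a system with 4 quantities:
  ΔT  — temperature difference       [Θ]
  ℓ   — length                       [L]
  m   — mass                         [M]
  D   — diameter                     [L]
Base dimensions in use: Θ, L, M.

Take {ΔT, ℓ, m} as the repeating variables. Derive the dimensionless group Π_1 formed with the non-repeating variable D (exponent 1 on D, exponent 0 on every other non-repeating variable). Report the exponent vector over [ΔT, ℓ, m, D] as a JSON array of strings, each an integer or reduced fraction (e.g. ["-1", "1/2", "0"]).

["0", "-1", "0", "1"]

Dimensional matrix (Θ×L×M by ΔT×ℓ×m×D):
  Θ: [ 1  0  0  0]
  L: [ 0  1  0  1]
  M: [ 0  0  1  0]
RREF → pivots at {ΔT,ℓ,m} ⇒ r = 3
Pivot set = {ΔT,ℓ,m}, free = {D}
RREF:
  r0: [   1    0    0    0]
  r1: [   0    1    0    1]
  r2: [   0    0    1    0]
Fix exponent of D at 1; solve each RREF row for its pivot's exponent:
  r0: exp(ΔT) + (0)·1 = 0 ⇒ exp(ΔT) = 0
  r1: exp(ℓ) + (1)·1 = 0 ⇒ exp(ℓ) = -1
  r2: exp(m) + (0)·1 = 0 ⇒ exp(m) = 0
Π_1 = ℓ^-1 · D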